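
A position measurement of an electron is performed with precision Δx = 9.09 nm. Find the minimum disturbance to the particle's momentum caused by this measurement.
5.801 × 10^-27 kg·m/s

The uncertainty principle implies that measuring position disturbs momentum:
ΔxΔp ≥ ℏ/2

When we measure position with precision Δx, we necessarily introduce a momentum uncertainty:
Δp ≥ ℏ/(2Δx)
Δp_min = (1.055e-34 J·s) / (2 × 9.090e-09 m)
Δp_min = 5.801e-27 kg·m/s

The more precisely we measure position, the greater the momentum disturbance.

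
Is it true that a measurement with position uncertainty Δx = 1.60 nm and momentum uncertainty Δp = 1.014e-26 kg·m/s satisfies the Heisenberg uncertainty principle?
No, it violates the uncertainty principle (impossible measurement).

Calculate the product ΔxΔp:
ΔxΔp = (1.600e-09 m) × (1.014e-26 kg·m/s)
ΔxΔp = 1.622e-35 J·s

Compare to the minimum allowed value ℏ/2:
ℏ/2 = 5.273e-35 J·s

Since ΔxΔp = 1.622e-35 J·s < 5.273e-35 J·s = ℏ/2,
the measurement violates the uncertainty principle.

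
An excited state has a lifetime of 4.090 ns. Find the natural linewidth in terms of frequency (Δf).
19.457 MHz

Using the energy-time uncertainty principle and E = hf:
ΔEΔt ≥ ℏ/2
hΔf·Δt ≥ ℏ/2

The minimum frequency uncertainty is:
Δf = ℏ/(2hτ) = 1/(4πτ)
Δf = 1/(4π × 4.090e-09 s)
Δf = 1.946e+07 Hz = 19.457 MHz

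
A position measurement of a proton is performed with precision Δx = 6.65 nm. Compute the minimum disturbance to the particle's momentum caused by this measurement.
7.929 × 10^-27 kg·m/s

The uncertainty principle implies that measuring position disturbs momentum:
ΔxΔp ≥ ℏ/2

When we measure position with precision Δx, we necessarily introduce a momentum uncertainty:
Δp ≥ ℏ/(2Δx)
Δp_min = (1.055e-34 J·s) / (2 × 6.650e-09 m)
Δp_min = 7.929e-27 kg·m/s

The more precisely we measure position, the greater the momentum disturbance.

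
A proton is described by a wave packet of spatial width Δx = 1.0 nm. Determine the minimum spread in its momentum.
5.273 × 10^-26 kg·m/s

For a wave packet, the spatial width Δx and momentum spread Δp are related by the uncertainty principle:
ΔxΔp ≥ ℏ/2

The minimum momentum spread is:
Δp_min = ℏ/(2Δx)
Δp_min = (1.055e-34 J·s) / (2 × 1.000e-09 m)
Δp_min = 5.273e-26 kg·m/s

A wave packet cannot have both a well-defined position and well-defined momentum.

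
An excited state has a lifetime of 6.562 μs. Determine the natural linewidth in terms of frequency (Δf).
12.127 kHz

Using the energy-time uncertainty principle and E = hf:
ΔEΔt ≥ ℏ/2
hΔf·Δt ≥ ℏ/2

The minimum frequency uncertainty is:
Δf = ℏ/(2hτ) = 1/(4πτ)
Δf = 1/(4π × 6.562e-06 s)
Δf = 1.213e+04 Hz = 12.127 kHz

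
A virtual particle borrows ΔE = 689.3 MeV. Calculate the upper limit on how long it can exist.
4.774 × 10^-25 s

Using the energy-time uncertainty principle:
ΔEΔt ≥ ℏ/2

For a virtual particle borrowing energy ΔE, the maximum lifetime is:
Δt_max = ℏ/(2ΔE)

Converting energy:
ΔE = 689.3 MeV = 1.104e-10 J

Δt_max = (1.055e-34 J·s) / (2 × 1.104e-10 J)
Δt_max = 4.774e-25 s = 4.774 × 10^-25 s

Virtual particles with higher borrowed energy exist for shorter times.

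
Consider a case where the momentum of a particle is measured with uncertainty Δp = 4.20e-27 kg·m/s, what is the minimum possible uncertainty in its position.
12.554 nm

Using the Heisenberg uncertainty principle:
ΔxΔp ≥ ℏ/2

The minimum uncertainty in position is:
Δx_min = ℏ/(2Δp)
Δx_min = (1.055e-34 J·s) / (2 × 4.200e-27 kg·m/s)
Δx_min = 1.255e-08 m = 12.554 nm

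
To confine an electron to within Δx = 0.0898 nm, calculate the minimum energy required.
1.181 eV

Localizing a particle requires giving it sufficient momentum uncertainty:

1. From uncertainty principle: Δp ≥ ℏ/(2Δx)
   Δp_min = (1.055e-34 J·s) / (2 × 8.980e-11 m)
   Δp_min = 5.872e-25 kg·m/s

2. This momentum uncertainty corresponds to kinetic energy:
   KE ≈ (Δp)²/(2m) = (5.872e-25)²/(2 × 9.109e-31 kg)
   KE = 1.892e-19 J = 1.181 eV

Tighter localization requires more energy.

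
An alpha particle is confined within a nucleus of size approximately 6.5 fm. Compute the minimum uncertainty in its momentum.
8.112 × 10^-21 kg·m/s

Using the Heisenberg uncertainty principle:
ΔxΔp ≥ ℏ/2

With Δx ≈ L = 6.500e-15 m (the confinement size):
Δp_min = ℏ/(2Δx)
Δp_min = (1.055e-34 J·s) / (2 × 6.500e-15 m)
Δp_min = 8.112e-21 kg·m/s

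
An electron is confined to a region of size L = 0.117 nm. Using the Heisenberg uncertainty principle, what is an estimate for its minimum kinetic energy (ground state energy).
695.811 meV

Using the uncertainty principle to estimate ground state energy:

1. The position uncertainty is approximately the confinement size:
   Δx ≈ L = 1.170e-10 m

2. From ΔxΔp ≥ ℏ/2, the minimum momentum uncertainty is:
   Δp ≈ ℏ/(2L) = 4.507e-25 kg·m/s

3. The kinetic energy is approximately:
   KE ≈ (Δp)²/(2m) = (4.507e-25)²/(2 × 9.109e-31 kg)
   KE ≈ 1.115e-19 J = 695.811 meV

This is an order-of-magnitude estimate of the ground state energy.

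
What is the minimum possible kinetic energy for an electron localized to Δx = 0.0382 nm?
6.527 eV

Localizing a particle requires giving it sufficient momentum uncertainty:

1. From uncertainty principle: Δp ≥ ℏ/(2Δx)
   Δp_min = (1.055e-34 J·s) / (2 × 3.820e-11 m)
   Δp_min = 1.380e-24 kg·m/s

2. This momentum uncertainty corresponds to kinetic energy:
   KE ≈ (Δp)²/(2m) = (1.380e-24)²/(2 × 9.109e-31 kg)
   KE = 1.046e-18 J = 6.527 eV

Tighter localization requires more energy.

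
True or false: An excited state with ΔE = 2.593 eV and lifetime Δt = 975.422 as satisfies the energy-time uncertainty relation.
Yes, it satisfies the uncertainty relation.

Calculate the product ΔEΔt:
ΔE = 2.593 eV = 4.154e-19 J
ΔEΔt = (4.154e-19 J) × (9.754e-16 s)
ΔEΔt = 4.052e-34 J·s

Compare to the minimum allowed value ℏ/2:
ℏ/2 = 5.273e-35 J·s

Since ΔEΔt = 4.052e-34 J·s ≥ 5.273e-35 J·s = ℏ/2,
this satisfies the uncertainty relation.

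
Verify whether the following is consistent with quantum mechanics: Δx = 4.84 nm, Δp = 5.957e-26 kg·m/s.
Yes, it satisfies the uncertainty principle.

Calculate the product ΔxΔp:
ΔxΔp = (4.840e-09 m) × (5.957e-26 kg·m/s)
ΔxΔp = 2.883e-34 J·s

Compare to the minimum allowed value ℏ/2:
ℏ/2 = 5.273e-35 J·s

Since ΔxΔp = 2.883e-34 J·s ≥ 5.273e-35 J·s = ℏ/2,
the measurement satisfies the uncertainty principle.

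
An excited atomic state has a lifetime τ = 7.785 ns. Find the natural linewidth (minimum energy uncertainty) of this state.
42.274 neV

Using the energy-time uncertainty principle:
ΔEΔt ≥ ℏ/2

The lifetime τ represents the time uncertainty Δt.
The natural linewidth (minimum energy uncertainty) is:

ΔE = ℏ/(2τ)
ΔE = (1.055e-34 J·s) / (2 × 7.785e-09 s)
ΔE = 6.773e-27 J = 42.274 neV

This natural linewidth limits the precision of spectroscopic measurements.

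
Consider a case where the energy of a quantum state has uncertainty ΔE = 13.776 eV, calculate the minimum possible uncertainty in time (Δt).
23.890 as

Using the energy-time uncertainty principle:
ΔEΔt ≥ ℏ/2

The minimum uncertainty in time is:
Δt_min = ℏ/(2ΔE)
Δt_min = (1.055e-34 J·s) / (2 × 2.207e-18 J)
Δt_min = 2.389e-17 s = 23.890 as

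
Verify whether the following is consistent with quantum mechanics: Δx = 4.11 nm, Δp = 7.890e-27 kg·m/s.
No, it violates the uncertainty principle (impossible measurement).

Calculate the product ΔxΔp:
ΔxΔp = (4.110e-09 m) × (7.890e-27 kg·m/s)
ΔxΔp = 3.243e-35 J·s

Compare to the minimum allowed value ℏ/2:
ℏ/2 = 5.273e-35 J·s

Since ΔxΔp = 3.243e-35 J·s < 5.273e-35 J·s = ℏ/2,
the measurement violates the uncertainty principle.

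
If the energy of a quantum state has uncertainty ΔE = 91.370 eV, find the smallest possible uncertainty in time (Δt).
3.602 as

Using the energy-time uncertainty principle:
ΔEΔt ≥ ℏ/2

The minimum uncertainty in time is:
Δt_min = ℏ/(2ΔE)
Δt_min = (1.055e-34 J·s) / (2 × 1.464e-17 J)
Δt_min = 3.602e-18 s = 3.602 as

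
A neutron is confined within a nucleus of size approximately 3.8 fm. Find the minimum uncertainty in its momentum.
1.388 × 10^-20 kg·m/s

Using the Heisenberg uncertainty principle:
ΔxΔp ≥ ℏ/2

With Δx ≈ L = 3.800e-15 m (the confinement size):
Δp_min = ℏ/(2Δx)
Δp_min = (1.055e-34 J·s) / (2 × 3.800e-15 m)
Δp_min = 1.388e-20 kg·m/s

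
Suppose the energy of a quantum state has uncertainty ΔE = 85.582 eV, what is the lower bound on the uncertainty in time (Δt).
3.846 as

Using the energy-time uncertainty principle:
ΔEΔt ≥ ℏ/2

The minimum uncertainty in time is:
Δt_min = ℏ/(2ΔE)
Δt_min = (1.055e-34 J·s) / (2 × 1.371e-17 J)
Δt_min = 3.846e-18 s = 3.846 as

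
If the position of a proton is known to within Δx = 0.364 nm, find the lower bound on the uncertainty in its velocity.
86.606 m/s

Using the Heisenberg uncertainty principle and Δp = mΔv:
ΔxΔp ≥ ℏ/2
Δx(mΔv) ≥ ℏ/2

The minimum uncertainty in velocity is:
Δv_min = ℏ/(2mΔx)
Δv_min = (1.055e-34 J·s) / (2 × 1.673e-27 kg × 3.640e-10 m)
Δv_min = 8.661e+01 m/s = 86.606 m/s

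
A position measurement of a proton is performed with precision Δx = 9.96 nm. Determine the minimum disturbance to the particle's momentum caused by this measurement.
5.294 × 10^-27 kg·m/s

The uncertainty principle implies that measuring position disturbs momentum:
ΔxΔp ≥ ℏ/2

When we measure position with precision Δx, we necessarily introduce a momentum uncertainty:
Δp ≥ ℏ/(2Δx)
Δp_min = (1.055e-34 J·s) / (2 × 9.960e-09 m)
Δp_min = 5.294e-27 kg·m/s

The more precisely we measure position, the greater the momentum disturbance.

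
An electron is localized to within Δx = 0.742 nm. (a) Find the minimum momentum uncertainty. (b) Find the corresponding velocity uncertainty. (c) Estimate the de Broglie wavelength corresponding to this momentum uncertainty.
(a) Δp_min = 7.106 × 10^-26 kg·m/s
(b) Δv_min = 78.011 km/s
(c) λ_dB = 9.324 nm

Step-by-step:

(a) From the uncertainty principle:
Δp_min = ℏ/(2Δx) = (1.055e-34 J·s)/(2 × 7.420e-10 m) = 7.106e-26 kg·m/s

(b) The velocity uncertainty:
Δv = Δp/m = (7.106e-26 kg·m/s)/(9.109e-31 kg) = 7.801e+04 m/s = 78.011 km/s

(c) The de Broglie wavelength for this momentum:
λ = h/p = (6.626e-34 J·s)/(7.106e-26 kg·m/s) = 9.324e-09 m = 9.324 nm

Note: The de Broglie wavelength is comparable to the localization size, as expected from wave-particle duality.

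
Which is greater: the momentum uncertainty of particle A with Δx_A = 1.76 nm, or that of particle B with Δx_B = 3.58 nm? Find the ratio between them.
Particle A has the larger minimum momentum uncertainty, by a factor of 2.03.

For each particle, the minimum momentum uncertainty is Δp_min = ℏ/(2Δx):

Particle A: Δp_A = ℏ/(2×1.760e-09 m) = 2.996e-26 kg·m/s
Particle B: Δp_B = ℏ/(2×3.580e-09 m) = 1.473e-26 kg·m/s

Ratio: Δp_A/Δp_B = 2.03

Since Δp_min ∝ 1/Δx, the particle with smaller position uncertainty (A) has larger momentum uncertainty.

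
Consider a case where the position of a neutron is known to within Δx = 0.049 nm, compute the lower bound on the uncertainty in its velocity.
642.472 m/s

Using the Heisenberg uncertainty principle and Δp = mΔv:
ΔxΔp ≥ ℏ/2
Δx(mΔv) ≥ ℏ/2

The minimum uncertainty in velocity is:
Δv_min = ℏ/(2mΔx)
Δv_min = (1.055e-34 J·s) / (2 × 1.675e-27 kg × 4.900e-11 m)
Δv_min = 6.425e+02 m/s = 642.472 m/s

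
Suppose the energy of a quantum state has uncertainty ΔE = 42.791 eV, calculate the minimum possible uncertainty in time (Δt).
7.691 as

Using the energy-time uncertainty principle:
ΔEΔt ≥ ℏ/2

The minimum uncertainty in time is:
Δt_min = ℏ/(2ΔE)
Δt_min = (1.055e-34 J·s) / (2 × 6.856e-18 J)
Δt_min = 7.691e-18 s = 7.691 as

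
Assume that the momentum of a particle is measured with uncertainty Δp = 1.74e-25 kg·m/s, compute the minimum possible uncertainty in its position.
303.038 pm

Using the Heisenberg uncertainty principle:
ΔxΔp ≥ ℏ/2

The minimum uncertainty in position is:
Δx_min = ℏ/(2Δp)
Δx_min = (1.055e-34 J·s) / (2 × 1.740e-25 kg·m/s)
Δx_min = 3.030e-10 m = 303.038 pm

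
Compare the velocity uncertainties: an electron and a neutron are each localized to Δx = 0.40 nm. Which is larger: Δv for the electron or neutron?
The electron has the larger minimum velocity uncertainty, by a ratio of 1838.7.

For both particles, Δp_min = ℏ/(2Δx) = 1.318e-25 kg·m/s (same for both).

The velocity uncertainty is Δv = Δp/m:
- electron: Δv = 1.318e-25 / 9.109e-31 = 1.447e+05 m/s = 144.710 km/s
- neutron: Δv = 1.318e-25 / 1.675e-27 = 7.870e+01 m/s = 78.703 m/s

Ratio: 1.447e+05 / 7.870e+01 = 1838.7

The lighter particle has larger velocity uncertainty because Δv ∝ 1/m.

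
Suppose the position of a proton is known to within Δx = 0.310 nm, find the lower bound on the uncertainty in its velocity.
101.692 m/s

Using the Heisenberg uncertainty principle and Δp = mΔv:
ΔxΔp ≥ ℏ/2
Δx(mΔv) ≥ ℏ/2

The minimum uncertainty in velocity is:
Δv_min = ℏ/(2mΔx)
Δv_min = (1.055e-34 J·s) / (2 × 1.673e-27 kg × 3.100e-10 m)
Δv_min = 1.017e+02 m/s = 101.692 m/s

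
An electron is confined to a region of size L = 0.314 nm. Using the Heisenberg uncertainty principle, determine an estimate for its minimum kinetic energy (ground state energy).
96.606 meV

Using the uncertainty principle to estimate ground state energy:

1. The position uncertainty is approximately the confinement size:
   Δx ≈ L = 3.140e-10 m

2. From ΔxΔp ≥ ℏ/2, the minimum momentum uncertainty is:
   Δp ≈ ℏ/(2L) = 1.679e-25 kg·m/s

3. The kinetic energy is approximately:
   KE ≈ (Δp)²/(2m) = (1.679e-25)²/(2 × 9.109e-31 kg)
   KE ≈ 1.548e-20 J = 96.606 meV

This is an order-of-magnitude estimate of the ground state energy.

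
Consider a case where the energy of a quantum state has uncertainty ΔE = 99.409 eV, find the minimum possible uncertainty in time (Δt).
3.311 as

Using the energy-time uncertainty principle:
ΔEΔt ≥ ℏ/2

The minimum uncertainty in time is:
Δt_min = ℏ/(2ΔE)
Δt_min = (1.055e-34 J·s) / (2 × 1.593e-17 J)
Δt_min = 3.311e-18 s = 3.311 as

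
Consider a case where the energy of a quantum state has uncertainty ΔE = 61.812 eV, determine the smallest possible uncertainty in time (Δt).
5.324 as

Using the energy-time uncertainty principle:
ΔEΔt ≥ ℏ/2

The minimum uncertainty in time is:
Δt_min = ℏ/(2ΔE)
Δt_min = (1.055e-34 J·s) / (2 × 9.903e-18 J)
Δt_min = 5.324e-18 s = 5.324 as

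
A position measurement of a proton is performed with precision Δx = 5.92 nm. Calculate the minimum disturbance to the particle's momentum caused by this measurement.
8.907 × 10^-27 kg·m/s

The uncertainty principle implies that measuring position disturbs momentum:
ΔxΔp ≥ ℏ/2

When we measure position with precision Δx, we necessarily introduce a momentum uncertainty:
Δp ≥ ℏ/(2Δx)
Δp_min = (1.055e-34 J·s) / (2 × 5.920e-09 m)
Δp_min = 8.907e-27 kg·m/s

The more precisely we measure position, the greater the momentum disturbance.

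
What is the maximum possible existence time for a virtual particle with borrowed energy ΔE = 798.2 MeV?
4.123 × 10^-25 s

Using the energy-time uncertainty principle:
ΔEΔt ≥ ℏ/2

For a virtual particle borrowing energy ΔE, the maximum lifetime is:
Δt_max = ℏ/(2ΔE)

Converting energy:
ΔE = 798.2 MeV = 1.279e-10 J

Δt_max = (1.055e-34 J·s) / (2 × 1.279e-10 J)
Δt_max = 4.123e-25 s = 4.123 × 10^-25 s

Virtual particles with higher borrowed energy exist for shorter times.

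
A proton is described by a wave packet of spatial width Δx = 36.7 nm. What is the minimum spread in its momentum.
1.437 × 10^-27 kg·m/s

For a wave packet, the spatial width Δx and momentum spread Δp are related by the uncertainty principle:
ΔxΔp ≥ ℏ/2

The minimum momentum spread is:
Δp_min = ℏ/(2Δx)
Δp_min = (1.055e-34 J·s) / (2 × 3.670e-08 m)
Δp_min = 1.437e-27 kg·m/s

A wave packet cannot have both a well-defined position and well-defined momentum.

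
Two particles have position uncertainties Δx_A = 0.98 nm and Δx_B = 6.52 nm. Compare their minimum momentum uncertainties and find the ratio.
Particle A has the larger minimum momentum uncertainty, by a factor of 6.65.

For each particle, the minimum momentum uncertainty is Δp_min = ℏ/(2Δx):

Particle A: Δp_A = ℏ/(2×9.800e-10 m) = 5.380e-26 kg·m/s
Particle B: Δp_B = ℏ/(2×6.520e-09 m) = 8.087e-27 kg·m/s

Ratio: Δp_A/Δp_B = 6.65

Since Δp_min ∝ 1/Δx, the particle with smaller position uncertainty (A) has larger momentum uncertainty.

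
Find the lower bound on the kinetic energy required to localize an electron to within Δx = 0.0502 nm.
3.780 eV

Localizing a particle requires giving it sufficient momentum uncertainty:

1. From uncertainty principle: Δp ≥ ℏ/(2Δx)
   Δp_min = (1.055e-34 J·s) / (2 × 5.020e-11 m)
   Δp_min = 1.050e-24 kg·m/s

2. This momentum uncertainty corresponds to kinetic energy:
   KE ≈ (Δp)²/(2m) = (1.050e-24)²/(2 × 9.109e-31 kg)
   KE = 6.056e-19 J = 3.780 eV

Tighter localization requires more energy.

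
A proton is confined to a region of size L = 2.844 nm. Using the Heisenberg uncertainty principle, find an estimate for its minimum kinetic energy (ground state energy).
641.350 neV

Using the uncertainty principle to estimate ground state energy:

1. The position uncertainty is approximately the confinement size:
   Δx ≈ L = 2.844e-09 m

2. From ΔxΔp ≥ ℏ/2, the minimum momentum uncertainty is:
   Δp ≈ ℏ/(2L) = 1.854e-26 kg·m/s

3. The kinetic energy is approximately:
   KE ≈ (Δp)²/(2m) = (1.854e-26)²/(2 × 1.673e-27 kg)
   KE ≈ 1.028e-25 J = 641.350 neV

This is an order-of-magnitude estimate of the ground state energy.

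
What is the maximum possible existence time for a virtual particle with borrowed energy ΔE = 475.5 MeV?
6.921 × 10^-25 s

Using the energy-time uncertainty principle:
ΔEΔt ≥ ℏ/2

For a virtual particle borrowing energy ΔE, the maximum lifetime is:
Δt_max = ℏ/(2ΔE)

Converting energy:
ΔE = 475.5 MeV = 7.618e-11 J

Δt_max = (1.055e-34 J·s) / (2 × 7.618e-11 J)
Δt_max = 6.921e-25 s = 6.921 × 10^-25 s

Virtual particles with higher borrowed energy exist for shorter times.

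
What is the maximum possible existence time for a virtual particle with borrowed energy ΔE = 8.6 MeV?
38.268 ys

Using the energy-time uncertainty principle:
ΔEΔt ≥ ℏ/2

For a virtual particle borrowing energy ΔE, the maximum lifetime is:
Δt_max = ℏ/(2ΔE)

Converting energy:
ΔE = 8.6 MeV = 1.378e-12 J

Δt_max = (1.055e-34 J·s) / (2 × 1.378e-12 J)
Δt_max = 3.827e-23 s = 38.268 ys

Virtual particles with higher borrowed energy exist for shorter times.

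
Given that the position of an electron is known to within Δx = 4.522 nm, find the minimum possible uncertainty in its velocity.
12.800 km/s

Using the Heisenberg uncertainty principle and Δp = mΔv:
ΔxΔp ≥ ℏ/2
Δx(mΔv) ≥ ℏ/2

The minimum uncertainty in velocity is:
Δv_min = ℏ/(2mΔx)
Δv_min = (1.055e-34 J·s) / (2 × 9.109e-31 kg × 4.522e-09 m)
Δv_min = 1.280e+04 m/s = 12.800 km/s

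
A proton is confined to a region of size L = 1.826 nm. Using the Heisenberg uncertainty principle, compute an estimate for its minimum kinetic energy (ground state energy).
1.556 μeV

Using the uncertainty principle to estimate ground state energy:

1. The position uncertainty is approximately the confinement size:
   Δx ≈ L = 1.826e-09 m

2. From ΔxΔp ≥ ℏ/2, the minimum momentum uncertainty is:
   Δp ≈ ℏ/(2L) = 2.888e-26 kg·m/s

3. The kinetic energy is approximately:
   KE ≈ (Δp)²/(2m) = (2.888e-26)²/(2 × 1.673e-27 kg)
   KE ≈ 2.493e-25 J = 1.556 μeV

This is an order-of-magnitude estimate of the ground state energy.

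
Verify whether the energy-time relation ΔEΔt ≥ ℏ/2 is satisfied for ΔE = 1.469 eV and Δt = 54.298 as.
No, it violates the uncertainty relation.

Calculate the product ΔEΔt:
ΔE = 1.469 eV = 2.354e-19 J
ΔEΔt = (2.354e-19 J) × (5.430e-17 s)
ΔEΔt = 1.278e-35 J·s

Compare to the minimum allowed value ℏ/2:
ℏ/2 = 5.273e-35 J·s

Since ΔEΔt = 1.278e-35 J·s < 5.273e-35 J·s = ℏ/2,
this violates the uncertainty relation.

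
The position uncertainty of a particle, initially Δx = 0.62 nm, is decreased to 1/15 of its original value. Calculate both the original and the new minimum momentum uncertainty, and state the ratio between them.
Original Δp_min = 8.505 × 10^-26 kg·m/s; new Δp'_min = 1.276 × 10^-24 kg·m/s; ratio Δp'_min/Δp_min = 15.

From the uncertainty principle ΔxΔp ≥ ℏ/2, the minimum momentum uncertainty is Δp_min = ℏ/(2Δx).

Original (Δx = 0.62 nm = 6.200e-10 m):
Δp_min = (1.055e-34 J·s)/(2 × 6.200e-10 m) = 8.505e-26 kg·m/s

When Δx → (1/15)Δx:
Δp'_min = ℏ/(2 × (1/15)Δx) = 15 × ℏ/(2Δx) = 15 × Δp_min
Δp'_min = 15 × 8.505e-26 kg·m/s = 1.276e-24 kg·m/s

Since Δp_min ∝ 1/Δx, when Δx is decreased to 1/15 of its original value, Δp_min increases to 15 times its original value.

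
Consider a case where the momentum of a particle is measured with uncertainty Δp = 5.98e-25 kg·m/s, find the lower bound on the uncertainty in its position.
88.175 pm

Using the Heisenberg uncertainty principle:
ΔxΔp ≥ ℏ/2

The minimum uncertainty in position is:
Δx_min = ℏ/(2Δp)
Δx_min = (1.055e-34 J·s) / (2 × 5.980e-25 kg·m/s)
Δx_min = 8.817e-11 m = 88.175 pm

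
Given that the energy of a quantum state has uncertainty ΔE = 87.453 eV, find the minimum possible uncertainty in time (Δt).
3.763 as

Using the energy-time uncertainty principle:
ΔEΔt ≥ ℏ/2

The minimum uncertainty in time is:
Δt_min = ℏ/(2ΔE)
Δt_min = (1.055e-34 J·s) / (2 × 1.401e-17 J)
Δt_min = 3.763e-18 s = 3.763 as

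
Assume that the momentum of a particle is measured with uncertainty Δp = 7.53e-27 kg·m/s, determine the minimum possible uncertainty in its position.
7.002 nm

Using the Heisenberg uncertainty principle:
ΔxΔp ≥ ℏ/2

The minimum uncertainty in position is:
Δx_min = ℏ/(2Δp)
Δx_min = (1.055e-34 J·s) / (2 × 7.530e-27 kg·m/s)
Δx_min = 7.002e-09 m = 7.002 nm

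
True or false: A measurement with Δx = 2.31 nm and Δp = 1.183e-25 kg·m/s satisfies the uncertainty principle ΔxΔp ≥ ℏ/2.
Yes, it satisfies the uncertainty principle.

Calculate the product ΔxΔp:
ΔxΔp = (2.310e-09 m) × (1.183e-25 kg·m/s)
ΔxΔp = 2.733e-34 J·s

Compare to the minimum allowed value ℏ/2:
ℏ/2 = 5.273e-35 J·s

Since ΔxΔp = 2.733e-34 J·s ≥ 5.273e-35 J·s = ℏ/2,
the measurement satisfies the uncertainty principle.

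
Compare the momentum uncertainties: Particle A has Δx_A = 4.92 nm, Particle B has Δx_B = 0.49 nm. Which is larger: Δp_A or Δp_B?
Particle B has the larger minimum momentum uncertainty, by a factor of 10.04.

For each particle, the minimum momentum uncertainty is Δp_min = ℏ/(2Δx):

Particle A: Δp_A = ℏ/(2×4.920e-09 m) = 1.072e-26 kg·m/s
Particle B: Δp_B = ℏ/(2×4.900e-10 m) = 1.076e-25 kg·m/s

Ratio: Δp_B/Δp_A = 10.04

Since Δp_min ∝ 1/Δx, the particle with smaller position uncertainty (B) has larger momentum uncertainty.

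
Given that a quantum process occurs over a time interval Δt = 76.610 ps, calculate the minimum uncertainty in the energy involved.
4.296 μeV

Using the energy-time uncertainty principle:
ΔEΔt ≥ ℏ/2

The minimum uncertainty in energy is:
ΔE_min = ℏ/(2Δt)
ΔE_min = (1.055e-34 J·s) / (2 × 7.661e-11 s)
ΔE_min = 6.883e-25 J = 4.296 μeV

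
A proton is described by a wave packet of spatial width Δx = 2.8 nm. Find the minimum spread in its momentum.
1.883 × 10^-26 kg·m/s

For a wave packet, the spatial width Δx and momentum spread Δp are related by the uncertainty principle:
ΔxΔp ≥ ℏ/2

The minimum momentum spread is:
Δp_min = ℏ/(2Δx)
Δp_min = (1.055e-34 J·s) / (2 × 2.800e-09 m)
Δp_min = 1.883e-26 kg·m/s

A wave packet cannot have both a well-defined position and well-defined momentum.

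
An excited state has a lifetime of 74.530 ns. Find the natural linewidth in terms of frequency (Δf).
1.068 MHz

Using the energy-time uncertainty principle and E = hf:
ΔEΔt ≥ ℏ/2
hΔf·Δt ≥ ℏ/2

The minimum frequency uncertainty is:
Δf = ℏ/(2hτ) = 1/(4πτ)
Δf = 1/(4π × 7.453e-08 s)
Δf = 1.068e+06 Hz = 1.068 MHz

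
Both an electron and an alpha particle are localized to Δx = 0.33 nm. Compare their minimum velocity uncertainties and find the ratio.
The electron has the larger minimum velocity uncertainty, by a ratio of 7294.3.

For both particles, Δp_min = ℏ/(2Δx) = 1.598e-25 kg·m/s (same for both).

The velocity uncertainty is Δv = Δp/m:
- electron: Δv = 1.598e-25 / 9.109e-31 = 1.754e+05 m/s = 175.406 km/s
- alpha particle: Δv = 1.598e-25 / 6.645e-27 = 2.405e+01 m/s = 24.047 m/s

Ratio: 1.754e+05 / 2.405e+01 = 7294.3

The lighter particle has larger velocity uncertainty because Δv ∝ 1/m.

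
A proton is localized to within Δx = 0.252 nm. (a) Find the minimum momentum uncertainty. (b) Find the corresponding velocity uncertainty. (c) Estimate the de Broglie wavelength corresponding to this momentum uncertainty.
(a) Δp_min = 2.092 × 10^-25 kg·m/s
(b) Δv_min = 125.097 m/s
(c) λ_dB = 3.167 nm

Step-by-step:

(a) From the uncertainty principle:
Δp_min = ℏ/(2Δx) = (1.055e-34 J·s)/(2 × 2.520e-10 m) = 2.092e-25 kg·m/s

(b) The velocity uncertainty:
Δv = Δp/m = (2.092e-25 kg·m/s)/(1.673e-27 kg) = 1.251e+02 m/s = 125.097 m/s

(c) The de Broglie wavelength for this momentum:
λ = h/p = (6.626e-34 J·s)/(2.092e-25 kg·m/s) = 3.167e-09 m = 3.167 nm

Note: The de Broglie wavelength is comparable to the localization size, as expected from wave-particle duality.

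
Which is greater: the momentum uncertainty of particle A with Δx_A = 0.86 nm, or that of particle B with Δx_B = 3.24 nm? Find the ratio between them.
Particle A has the larger minimum momentum uncertainty, by a factor of 3.77.

For each particle, the minimum momentum uncertainty is Δp_min = ℏ/(2Δx):

Particle A: Δp_A = ℏ/(2×8.600e-10 m) = 6.131e-26 kg·m/s
Particle B: Δp_B = ℏ/(2×3.240e-09 m) = 1.627e-26 kg·m/s

Ratio: Δp_A/Δp_B = 3.77

Since Δp_min ∝ 1/Δx, the particle with smaller position uncertainty (A) has larger momentum uncertainty.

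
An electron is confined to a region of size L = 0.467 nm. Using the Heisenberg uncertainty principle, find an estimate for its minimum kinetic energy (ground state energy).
43.675 meV

Using the uncertainty principle to estimate ground state energy:

1. The position uncertainty is approximately the confinement size:
   Δx ≈ L = 4.670e-10 m

2. From ΔxΔp ≥ ℏ/2, the minimum momentum uncertainty is:
   Δp ≈ ℏ/(2L) = 1.129e-25 kg·m/s

3. The kinetic energy is approximately:
   KE ≈ (Δp)²/(2m) = (1.129e-25)²/(2 × 9.109e-31 kg)
   KE ≈ 6.997e-21 J = 43.675 meV

This is an order-of-magnitude estimate of the ground state energy.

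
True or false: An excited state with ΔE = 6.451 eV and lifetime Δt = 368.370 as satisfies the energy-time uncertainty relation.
Yes, it satisfies the uncertainty relation.

Calculate the product ΔEΔt:
ΔE = 6.451 eV = 1.034e-18 J
ΔEΔt = (1.034e-18 J) × (3.684e-16 s)
ΔEΔt = 3.807e-34 J·s

Compare to the minimum allowed value ℏ/2:
ℏ/2 = 5.273e-35 J·s

Since ΔEΔt = 3.807e-34 J·s ≥ 5.273e-35 J·s = ℏ/2,
this satisfies the uncertainty relation.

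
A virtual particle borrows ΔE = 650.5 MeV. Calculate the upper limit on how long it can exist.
5.059 × 10^-25 s

Using the energy-time uncertainty principle:
ΔEΔt ≥ ℏ/2

For a virtual particle borrowing energy ΔE, the maximum lifetime is:
Δt_max = ℏ/(2ΔE)

Converting energy:
ΔE = 650.5 MeV = 1.042e-10 J

Δt_max = (1.055e-34 J·s) / (2 × 1.042e-10 J)
Δt_max = 5.059e-25 s = 5.059 × 10^-25 s

Virtual particles with higher borrowed energy exist for shorter times.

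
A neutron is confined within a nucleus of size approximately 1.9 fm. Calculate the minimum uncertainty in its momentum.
2.775 × 10^-20 kg·m/s

Using the Heisenberg uncertainty principle:
ΔxΔp ≥ ℏ/2

With Δx ≈ L = 1.900e-15 m (the confinement size):
Δp_min = ℏ/(2Δx)
Δp_min = (1.055e-34 J·s) / (2 × 1.900e-15 m)
Δp_min = 2.775e-20 kg·m/s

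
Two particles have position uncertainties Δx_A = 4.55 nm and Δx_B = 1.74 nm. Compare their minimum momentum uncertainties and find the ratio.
Particle B has the larger minimum momentum uncertainty, by a factor of 2.61.

For each particle, the minimum momentum uncertainty is Δp_min = ℏ/(2Δx):

Particle A: Δp_A = ℏ/(2×4.550e-09 m) = 1.159e-26 kg·m/s
Particle B: Δp_B = ℏ/(2×1.740e-09 m) = 3.030e-26 kg·m/s

Ratio: Δp_B/Δp_A = 2.61

Since Δp_min ∝ 1/Δx, the particle with smaller position uncertainty (B) has larger momentum uncertainty.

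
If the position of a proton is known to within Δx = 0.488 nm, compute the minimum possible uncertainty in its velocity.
64.599 m/s

Using the Heisenberg uncertainty principle and Δp = mΔv:
ΔxΔp ≥ ℏ/2
Δx(mΔv) ≥ ℏ/2

The minimum uncertainty in velocity is:
Δv_min = ℏ/(2mΔx)
Δv_min = (1.055e-34 J·s) / (2 × 1.673e-27 kg × 4.880e-10 m)
Δv_min = 6.460e+01 m/s = 64.599 m/s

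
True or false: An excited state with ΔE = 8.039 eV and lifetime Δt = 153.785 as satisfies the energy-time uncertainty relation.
Yes, it satisfies the uncertainty relation.

Calculate the product ΔEΔt:
ΔE = 8.039 eV = 1.288e-18 J
ΔEΔt = (1.288e-18 J) × (1.538e-16 s)
ΔEΔt = 1.981e-34 J·s

Compare to the minimum allowed value ℏ/2:
ℏ/2 = 5.273e-35 J·s

Since ΔEΔt = 1.981e-34 J·s ≥ 5.273e-35 J·s = ℏ/2,
this satisfies the uncertainty relation.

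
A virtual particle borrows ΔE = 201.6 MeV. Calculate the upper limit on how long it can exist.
1.632 ys

Using the energy-time uncertainty principle:
ΔEΔt ≥ ℏ/2

For a virtual particle borrowing energy ΔE, the maximum lifetime is:
Δt_max = ℏ/(2ΔE)

Converting energy:
ΔE = 201.6 MeV = 3.230e-11 J

Δt_max = (1.055e-34 J·s) / (2 × 3.230e-11 J)
Δt_max = 1.632e-24 s = 1.632 ys

Virtual particles with higher borrowed energy exist for shorter times.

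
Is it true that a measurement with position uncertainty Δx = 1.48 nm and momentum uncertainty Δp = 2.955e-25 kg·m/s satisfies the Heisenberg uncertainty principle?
Yes, it satisfies the uncertainty principle.

Calculate the product ΔxΔp:
ΔxΔp = (1.480e-09 m) × (2.955e-25 kg·m/s)
ΔxΔp = 4.373e-34 J·s

Compare to the minimum allowed value ℏ/2:
ℏ/2 = 5.273e-35 J·s

Since ΔxΔp = 4.373e-34 J·s ≥ 5.273e-35 J·s = ℏ/2,
the measurement satisfies the uncertainty principle.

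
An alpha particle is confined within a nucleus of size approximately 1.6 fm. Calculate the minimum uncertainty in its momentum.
3.296 × 10^-20 kg·m/s

Using the Heisenberg uncertainty principle:
ΔxΔp ≥ ℏ/2

With Δx ≈ L = 1.600e-15 m (the confinement size):
Δp_min = ℏ/(2Δx)
Δp_min = (1.055e-34 J·s) / (2 × 1.600e-15 m)
Δp_min = 3.296e-20 kg·m/s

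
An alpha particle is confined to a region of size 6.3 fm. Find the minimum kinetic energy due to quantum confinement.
32.900 keV

Using the uncertainty principle:

1. Position uncertainty: Δx ≈ 6.300e-15 m
2. Minimum momentum uncertainty: Δp = ℏ/(2Δx) = 8.370e-21 kg·m/s
3. Minimum kinetic energy:
   KE = (Δp)²/(2m) = (8.370e-21)²/(2 × 6.645e-27 kg)
   KE = 5.271e-15 J = 32.900 keV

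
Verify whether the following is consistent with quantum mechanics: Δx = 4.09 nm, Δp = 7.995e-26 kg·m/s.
Yes, it satisfies the uncertainty principle.

Calculate the product ΔxΔp:
ΔxΔp = (4.090e-09 m) × (7.995e-26 kg·m/s)
ΔxΔp = 3.270e-34 J·s

Compare to the minimum allowed value ℏ/2:
ℏ/2 = 5.273e-35 J·s

Since ΔxΔp = 3.270e-34 J·s ≥ 5.273e-35 J·s = ℏ/2,
the measurement satisfies the uncertainty principle.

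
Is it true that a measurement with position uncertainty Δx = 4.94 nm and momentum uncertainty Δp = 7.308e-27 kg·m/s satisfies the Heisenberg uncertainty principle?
No, it violates the uncertainty principle (impossible measurement).

Calculate the product ΔxΔp:
ΔxΔp = (4.940e-09 m) × (7.308e-27 kg·m/s)
ΔxΔp = 3.610e-35 J·s

Compare to the minimum allowed value ℏ/2:
ℏ/2 = 5.273e-35 J·s

Since ΔxΔp = 3.610e-35 J·s < 5.273e-35 J·s = ℏ/2,
the measurement violates the uncertainty principle.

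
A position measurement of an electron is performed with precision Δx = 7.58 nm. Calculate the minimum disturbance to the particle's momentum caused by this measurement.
6.956 × 10^-27 kg·m/s

The uncertainty principle implies that measuring position disturbs momentum:
ΔxΔp ≥ ℏ/2

When we measure position with precision Δx, we necessarily introduce a momentum uncertainty:
Δp ≥ ℏ/(2Δx)
Δp_min = (1.055e-34 J·s) / (2 × 7.580e-09 m)
Δp_min = 6.956e-27 kg·m/s

The more precisely we measure position, the greater the momentum disturbance.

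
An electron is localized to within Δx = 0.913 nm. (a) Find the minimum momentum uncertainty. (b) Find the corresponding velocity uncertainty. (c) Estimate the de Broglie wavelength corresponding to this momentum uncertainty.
(a) Δp_min = 5.775 × 10^-26 kg·m/s
(b) Δv_min = 63.400 km/s
(c) λ_dB = 11.473 nm

Step-by-step:

(a) From the uncertainty principle:
Δp_min = ℏ/(2Δx) = (1.055e-34 J·s)/(2 × 9.130e-10 m) = 5.775e-26 kg·m/s

(b) The velocity uncertainty:
Δv = Δp/m = (5.775e-26 kg·m/s)/(9.109e-31 kg) = 6.340e+04 m/s = 63.400 km/s

(c) The de Broglie wavelength for this momentum:
λ = h/p = (6.626e-34 J·s)/(5.775e-26 kg·m/s) = 1.147e-08 m = 11.473 nm

Note: The de Broglie wavelength is comparable to the localization size, as expected from wave-particle duality.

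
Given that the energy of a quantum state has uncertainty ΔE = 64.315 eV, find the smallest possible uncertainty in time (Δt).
5.117 as

Using the energy-time uncertainty principle:
ΔEΔt ≥ ℏ/2

The minimum uncertainty in time is:
Δt_min = ℏ/(2ΔE)
Δt_min = (1.055e-34 J·s) / (2 × 1.030e-17 J)
Δt_min = 5.117e-18 s = 5.117 as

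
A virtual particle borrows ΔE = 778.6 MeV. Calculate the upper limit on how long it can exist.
4.227 × 10^-25 s

Using the energy-time uncertainty principle:
ΔEΔt ≥ ℏ/2

For a virtual particle borrowing energy ΔE, the maximum lifetime is:
Δt_max = ℏ/(2ΔE)

Converting energy:
ΔE = 778.6 MeV = 1.247e-10 J

Δt_max = (1.055e-34 J·s) / (2 × 1.247e-10 J)
Δt_max = 4.227e-25 s = 4.227 × 10^-25 s

Virtual particles with higher borrowed energy exist for shorter times.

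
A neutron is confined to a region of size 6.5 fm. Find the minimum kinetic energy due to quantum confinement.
122.611 keV

Using the uncertainty principle:

1. Position uncertainty: Δx ≈ 6.500e-15 m
2. Minimum momentum uncertainty: Δp = ℏ/(2Δx) = 8.112e-21 kg·m/s
3. Minimum kinetic energy:
   KE = (Δp)²/(2m) = (8.112e-21)²/(2 × 1.675e-27 kg)
   KE = 1.964e-14 J = 122.611 keV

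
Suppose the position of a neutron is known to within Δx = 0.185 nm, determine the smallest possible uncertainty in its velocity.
170.168 m/s

Using the Heisenberg uncertainty principle and Δp = mΔv:
ΔxΔp ≥ ℏ/2
Δx(mΔv) ≥ ℏ/2

The minimum uncertainty in velocity is:
Δv_min = ℏ/(2mΔx)
Δv_min = (1.055e-34 J·s) / (2 × 1.675e-27 kg × 1.850e-10 m)
Δv_min = 1.702e+02 m/s = 170.168 m/s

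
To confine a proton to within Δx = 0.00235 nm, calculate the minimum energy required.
939.331 meV

Localizing a particle requires giving it sufficient momentum uncertainty:

1. From uncertainty principle: Δp ≥ ℏ/(2Δx)
   Δp_min = (1.055e-34 J·s) / (2 × 2.350e-12 m)
   Δp_min = 2.244e-23 kg·m/s

2. This momentum uncertainty corresponds to kinetic energy:
   KE ≈ (Δp)²/(2m) = (2.244e-23)²/(2 × 1.673e-27 kg)
   KE = 1.505e-19 J = 939.331 meV

Tighter localization requires more energy.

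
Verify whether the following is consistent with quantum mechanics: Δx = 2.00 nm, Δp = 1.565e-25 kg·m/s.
Yes, it satisfies the uncertainty principle.

Calculate the product ΔxΔp:
ΔxΔp = (2.000e-09 m) × (1.565e-25 kg·m/s)
ΔxΔp = 3.130e-34 J·s

Compare to the minimum allowed value ℏ/2:
ℏ/2 = 5.273e-35 J·s

Since ΔxΔp = 3.130e-34 J·s ≥ 5.273e-35 J·s = ℏ/2,
the measurement satisfies the uncertainty principle.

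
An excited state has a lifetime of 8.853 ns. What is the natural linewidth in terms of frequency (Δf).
8.989 MHz

Using the energy-time uncertainty principle and E = hf:
ΔEΔt ≥ ℏ/2
hΔf·Δt ≥ ℏ/2

The minimum frequency uncertainty is:
Δf = ℏ/(2hτ) = 1/(4πτ)
Δf = 1/(4π × 8.853e-09 s)
Δf = 8.989e+06 Hz = 8.989 MHz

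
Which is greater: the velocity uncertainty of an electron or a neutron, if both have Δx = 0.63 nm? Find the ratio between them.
The electron has the larger minimum velocity uncertainty, by a ratio of 1838.7.

For both particles, Δp_min = ℏ/(2Δx) = 8.370e-26 kg·m/s (same for both).

The velocity uncertainty is Δv = Δp/m:
- electron: Δv = 8.370e-26 / 9.109e-31 = 9.188e+04 m/s = 91.879 km/s
- neutron: Δv = 8.370e-26 / 1.675e-27 = 4.997e+01 m/s = 49.970 m/s

Ratio: 9.188e+04 / 4.997e+01 = 1838.7

The lighter particle has larger velocity uncertainty because Δv ∝ 1/m.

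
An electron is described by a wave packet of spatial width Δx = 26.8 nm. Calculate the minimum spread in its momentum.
1.967 × 10^-27 kg·m/s

For a wave packet, the spatial width Δx and momentum spread Δp are related by the uncertainty principle:
ΔxΔp ≥ ℏ/2

The minimum momentum spread is:
Δp_min = ℏ/(2Δx)
Δp_min = (1.055e-34 J·s) / (2 × 2.680e-08 m)
Δp_min = 1.967e-27 kg·m/s

A wave packet cannot have both a well-defined position and well-defined momentum.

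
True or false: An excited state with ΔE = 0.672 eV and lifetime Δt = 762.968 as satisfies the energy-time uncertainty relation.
Yes, it satisfies the uncertainty relation.

Calculate the product ΔEΔt:
ΔE = 0.672 eV = 1.077e-19 J
ΔEΔt = (1.077e-19 J) × (7.630e-16 s)
ΔEΔt = 8.215e-35 J·s

Compare to the minimum allowed value ℏ/2:
ℏ/2 = 5.273e-35 J·s

Since ΔEΔt = 8.215e-35 J·s ≥ 5.273e-35 J·s = ℏ/2,
this satisfies the uncertainty relation.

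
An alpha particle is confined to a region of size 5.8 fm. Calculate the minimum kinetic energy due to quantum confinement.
38.817 keV

Using the uncertainty principle:

1. Position uncertainty: Δx ≈ 5.800e-15 m
2. Minimum momentum uncertainty: Δp = ℏ/(2Δx) = 9.091e-21 kg·m/s
3. Minimum kinetic energy:
   KE = (Δp)²/(2m) = (9.091e-21)²/(2 × 6.645e-27 kg)
   KE = 6.219e-15 J = 38.817 keV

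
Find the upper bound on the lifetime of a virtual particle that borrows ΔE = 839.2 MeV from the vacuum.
3.922 × 10^-25 s

Using the energy-time uncertainty principle:
ΔEΔt ≥ ℏ/2

For a virtual particle borrowing energy ΔE, the maximum lifetime is:
Δt_max = ℏ/(2ΔE)

Converting energy:
ΔE = 839.2 MeV = 1.345e-10 J

Δt_max = (1.055e-34 J·s) / (2 × 1.345e-10 J)
Δt_max = 3.922e-25 s = 3.922 × 10^-25 s

Virtual particles with higher borrowed energy exist for shorter times.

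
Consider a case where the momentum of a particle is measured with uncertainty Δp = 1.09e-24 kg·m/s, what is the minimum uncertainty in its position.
48.375 pm

Using the Heisenberg uncertainty principle:
ΔxΔp ≥ ℏ/2

The minimum uncertainty in position is:
Δx_min = ℏ/(2Δp)
Δx_min = (1.055e-34 J·s) / (2 × 1.090e-24 kg·m/s)
Δx_min = 4.837e-11 m = 48.375 pm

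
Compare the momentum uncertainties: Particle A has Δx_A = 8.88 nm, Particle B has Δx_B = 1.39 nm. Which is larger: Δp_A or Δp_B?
Particle B has the larger minimum momentum uncertainty, by a factor of 6.39.

For each particle, the minimum momentum uncertainty is Δp_min = ℏ/(2Δx):

Particle A: Δp_A = ℏ/(2×8.880e-09 m) = 5.938e-27 kg·m/s
Particle B: Δp_B = ℏ/(2×1.390e-09 m) = 3.793e-26 kg·m/s

Ratio: Δp_B/Δp_A = 6.39

Since Δp_min ∝ 1/Δx, the particle with smaller position uncertainty (B) has larger momentum uncertainty.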